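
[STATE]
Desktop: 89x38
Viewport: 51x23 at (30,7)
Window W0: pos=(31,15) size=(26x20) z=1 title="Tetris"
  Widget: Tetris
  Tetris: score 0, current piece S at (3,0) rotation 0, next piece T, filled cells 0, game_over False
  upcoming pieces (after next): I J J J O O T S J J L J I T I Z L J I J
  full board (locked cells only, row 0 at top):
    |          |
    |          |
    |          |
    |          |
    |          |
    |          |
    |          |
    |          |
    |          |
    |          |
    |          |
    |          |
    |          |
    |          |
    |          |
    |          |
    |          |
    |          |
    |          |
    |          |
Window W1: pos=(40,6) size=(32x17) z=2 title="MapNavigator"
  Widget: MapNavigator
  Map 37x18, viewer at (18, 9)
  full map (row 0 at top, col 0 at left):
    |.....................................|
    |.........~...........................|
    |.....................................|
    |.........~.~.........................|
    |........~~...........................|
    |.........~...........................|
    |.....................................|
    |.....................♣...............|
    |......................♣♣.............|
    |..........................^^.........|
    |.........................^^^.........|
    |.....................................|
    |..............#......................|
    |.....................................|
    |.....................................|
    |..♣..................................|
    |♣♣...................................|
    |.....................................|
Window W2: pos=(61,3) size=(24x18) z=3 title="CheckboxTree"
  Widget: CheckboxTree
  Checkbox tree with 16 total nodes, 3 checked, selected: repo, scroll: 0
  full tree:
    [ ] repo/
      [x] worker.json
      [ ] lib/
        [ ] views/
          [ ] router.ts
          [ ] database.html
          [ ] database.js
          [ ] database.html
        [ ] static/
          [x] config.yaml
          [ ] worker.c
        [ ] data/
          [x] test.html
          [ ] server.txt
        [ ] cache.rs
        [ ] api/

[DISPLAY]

          ┃ MapNavigator       ┃   [x] worker.json 
          ┠────────────────────┃   [-] lib/        
          ┃......~.~...........┃     [ ] views/    
          ┃.....~~.............┃       [ ] router.t
          ┃......~.............┃       [ ] database
          ┃....................┃       [ ] database
          ┃..................♣.┃       [ ] database
          ┃...................♣┃     [-] static/   
 ┏━━━━━━━━┃...............@....┃       [x] config.y
 ┃ Tetris ┃....................┃       [ ] worker.c
 ┠────────┃....................┃     [-] data/     
 ┃        ┃...........#........┃       [x] test.htm
 ┃        ┃....................┃       [ ] server.t
 ┃        ┃....................┗━━━━━━━━━━━━━━━━━━━
 ┃        ┃..............................┃         
 ┃        ┗━━━━━━━━━━━━━━━━━━━━━━━━━━━━━━┛         
 ┃          │             ┃                        
 ┃          │Score:       ┃                        
 ┃          │0            ┃                        
 ┃          │             ┃                        
 ┃          │             ┃                        
 ┃          │             ┃                        
 ┃          │             ┃                        


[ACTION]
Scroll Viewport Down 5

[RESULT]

          ┃....................┃       [ ] database
          ┃..................♣.┃       [ ] database
          ┃...................♣┃     [-] static/   
 ┏━━━━━━━━┃...............@....┃       [x] config.y
 ┃ Tetris ┃....................┃       [ ] worker.c
 ┠────────┃....................┃     [-] data/     
 ┃        ┃...........#........┃       [x] test.htm
 ┃        ┃....................┃       [ ] server.t
 ┃        ┃....................┗━━━━━━━━━━━━━━━━━━━
 ┃        ┃..............................┃         
 ┃        ┗━━━━━━━━━━━━━━━━━━━━━━━━━━━━━━┛         
 ┃          │             ┃                        
 ┃          │Score:       ┃                        
 ┃          │0            ┃                        
 ┃          │             ┃                        
 ┃          │             ┃                        
 ┃          │             ┃                        
 ┃          │             ┃                        
 ┃          │             ┃                        
 ┃          │             ┃                        
 ┃          │             ┃                        
 ┃          │             ┃                        
 ┗━━━━━━━━━━━━━━━━━━━━━━━━┛                        


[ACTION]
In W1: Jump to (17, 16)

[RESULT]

          ┃....................┃       [ ] database
          ┃....................┃       [ ] database
          ┃♣...................┃     [-] static/   
 ┏━━━━━━━━┃...............@....┃       [x] config.y
 ┃ Tetris ┃....................┃       [ ] worker.c
 ┠────────┃                    ┃     [-] data/     
 ┃        ┃                    ┃       [x] test.htm
 ┃        ┃                    ┃       [ ] server.t
 ┃        ┃                    ┗━━━━━━━━━━━━━━━━━━━
 ┃        ┃                              ┃         
 ┃        ┗━━━━━━━━━━━━━━━━━━━━━━━━━━━━━━┛         
 ┃          │             ┃                        
 ┃          │Score:       ┃                        
 ┃          │0            ┃                        
 ┃          │             ┃                        
 ┃          │             ┃                        
 ┃          │             ┃                        
 ┃          │             ┃                        
 ┃          │             ┃                        
 ┃          │             ┃                        
 ┃          │             ┃                        
 ┃          │             ┃                        
 ┗━━━━━━━━━━━━━━━━━━━━━━━━┛                        


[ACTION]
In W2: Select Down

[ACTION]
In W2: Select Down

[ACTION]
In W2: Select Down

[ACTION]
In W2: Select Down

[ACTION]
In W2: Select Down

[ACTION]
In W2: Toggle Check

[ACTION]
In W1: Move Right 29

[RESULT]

          ┃................    ┃       [ ] database
          ┃................    ┃       [ ] database
          ┃................    ┃     [-] static/   
 ┏━━━━━━━━┃...............@    ┃       [x] config.y
 ┃ Tetris ┃................    ┃       [ ] worker.c
 ┠────────┃                    ┃     [-] data/     
 ┃        ┃                    ┃       [x] test.htm
 ┃        ┃                    ┃       [ ] server.t
 ┃        ┃                    ┗━━━━━━━━━━━━━━━━━━━
 ┃        ┃                              ┃         
 ┃        ┗━━━━━━━━━━━━━━━━━━━━━━━━━━━━━━┛         
 ┃          │             ┃                        
 ┃          │Score:       ┃                        
 ┃          │0            ┃                        
 ┃          │             ┃                        
 ┃          │             ┃                        
 ┃          │             ┃                        
 ┃          │             ┃                        
 ┃          │             ┃                        
 ┃          │             ┃                        
 ┃          │             ┃                        
 ┃          │             ┃                        
 ┗━━━━━━━━━━━━━━━━━━━━━━━━┛                        


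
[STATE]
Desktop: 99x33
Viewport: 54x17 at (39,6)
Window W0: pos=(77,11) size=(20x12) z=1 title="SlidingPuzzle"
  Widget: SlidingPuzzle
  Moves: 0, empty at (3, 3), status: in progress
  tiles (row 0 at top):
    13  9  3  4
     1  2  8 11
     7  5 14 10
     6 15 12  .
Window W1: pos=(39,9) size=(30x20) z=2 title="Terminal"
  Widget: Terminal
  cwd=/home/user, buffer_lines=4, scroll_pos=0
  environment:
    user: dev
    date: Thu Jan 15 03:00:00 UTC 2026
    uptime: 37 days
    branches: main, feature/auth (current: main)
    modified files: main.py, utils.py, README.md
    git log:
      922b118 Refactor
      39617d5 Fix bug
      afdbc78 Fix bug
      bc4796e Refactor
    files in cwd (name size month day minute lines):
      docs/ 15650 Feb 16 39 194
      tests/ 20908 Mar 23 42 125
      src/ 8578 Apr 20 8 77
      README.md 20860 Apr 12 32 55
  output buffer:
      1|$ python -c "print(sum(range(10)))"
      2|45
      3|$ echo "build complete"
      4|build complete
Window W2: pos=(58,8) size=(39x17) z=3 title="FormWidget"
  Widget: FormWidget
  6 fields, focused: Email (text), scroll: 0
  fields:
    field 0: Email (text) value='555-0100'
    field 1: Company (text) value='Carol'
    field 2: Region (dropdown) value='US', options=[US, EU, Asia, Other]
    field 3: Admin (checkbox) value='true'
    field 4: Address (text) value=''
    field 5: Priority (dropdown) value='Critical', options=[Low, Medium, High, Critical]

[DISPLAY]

                                                      
                                                      
                   ┏━━━━━━━━━━━━━━━━━━━━━━━━━━━━━━━━━━
┏━━━━━━━━━━━━━━━━━━┃ FormWidget                       
┃ Terminal         ┠──────────────────────────────────
┠──────────────────┃> Email:      [555-0100           
┃$ python -c "print┃  Company:    [Carol              
┃45                ┃  Region:     [US                 
┃$ echo "build comp┃  Admin:      [x]                 
┃build complete    ┃  Address:    [                   
┃$ █               ┃  Priority:   [Critical           
┃                  ┃                                  
┃                  ┃                                  
┃                  ┃                                  
┃                  ┃                                  
┃                  ┃                                  
┃                  ┃                                  


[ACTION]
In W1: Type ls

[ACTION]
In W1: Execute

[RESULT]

                                                      
                                                      
                   ┏━━━━━━━━━━━━━━━━━━━━━━━━━━━━━━━━━━
┏━━━━━━━━━━━━━━━━━━┃ FormWidget                       
┃ Terminal         ┠──────────────────────────────────
┠──────────────────┃> Email:      [555-0100           
┃$ python -c "print┃  Company:    [Carol              
┃45                ┃  Region:     [US                 
┃$ echo "build comp┃  Admin:      [x]                 
┃build complete    ┃  Address:    [                   
┃$ ls              ┃  Priority:   [Critical           
┃docs/  tests/  src┃                                  
┃$ █               ┃                                  
┃                  ┃                                  
┃                  ┃                                  
┃                  ┃                                  
┃                  ┃                                  


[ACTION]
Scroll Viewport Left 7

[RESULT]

                                                      
                                                      
                          ┏━━━━━━━━━━━━━━━━━━━━━━━━━━━
       ┏━━━━━━━━━━━━━━━━━━┃ FormWidget                
       ┃ Terminal         ┠───────────────────────────
       ┠──────────────────┃> Email:      [555-0100    
       ┃$ python -c "print┃  Company:    [Carol       
       ┃45                ┃  Region:     [US          
       ┃$ echo "build comp┃  Admin:      [x]          
       ┃build complete    ┃  Address:    [            
       ┃$ ls              ┃  Priority:   [Critical    
       ┃docs/  tests/  src┃                           
       ┃$ █               ┃                           
       ┃                  ┃                           
       ┃                  ┃                           
       ┃                  ┃                           
       ┃                  ┃                           


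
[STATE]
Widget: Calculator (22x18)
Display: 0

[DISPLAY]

                     0
┌───┬───┬───┬───┐     
│ 7 │ 8 │ 9 │ ÷ │     
├───┼───┼───┼───┤     
│ 4 │ 5 │ 6 │ × │     
├───┼───┼───┼───┤     
│ 1 │ 2 │ 3 │ - │     
├───┼───┼───┼───┤     
│ 0 │ . │ = │ + │     
├───┼───┼───┼───┤     
│ C │ MC│ MR│ M+│     
└───┴───┴───┴───┘     
                      
                      
                      
                      
                      
                      


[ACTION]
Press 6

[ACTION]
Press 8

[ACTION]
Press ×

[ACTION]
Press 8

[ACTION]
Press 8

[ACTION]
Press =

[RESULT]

                  5984
┌───┬───┬───┬───┐     
│ 7 │ 8 │ 9 │ ÷ │     
├───┼───┼───┼───┤     
│ 4 │ 5 │ 6 │ × │     
├───┼───┼───┼───┤     
│ 1 │ 2 │ 3 │ - │     
├───┼───┼───┼───┤     
│ 0 │ . │ = │ + │     
├───┼───┼───┼───┤     
│ C │ MC│ MR│ M+│     
└───┴───┴───┴───┘     
                      
                      
                      
                      
                      
                      


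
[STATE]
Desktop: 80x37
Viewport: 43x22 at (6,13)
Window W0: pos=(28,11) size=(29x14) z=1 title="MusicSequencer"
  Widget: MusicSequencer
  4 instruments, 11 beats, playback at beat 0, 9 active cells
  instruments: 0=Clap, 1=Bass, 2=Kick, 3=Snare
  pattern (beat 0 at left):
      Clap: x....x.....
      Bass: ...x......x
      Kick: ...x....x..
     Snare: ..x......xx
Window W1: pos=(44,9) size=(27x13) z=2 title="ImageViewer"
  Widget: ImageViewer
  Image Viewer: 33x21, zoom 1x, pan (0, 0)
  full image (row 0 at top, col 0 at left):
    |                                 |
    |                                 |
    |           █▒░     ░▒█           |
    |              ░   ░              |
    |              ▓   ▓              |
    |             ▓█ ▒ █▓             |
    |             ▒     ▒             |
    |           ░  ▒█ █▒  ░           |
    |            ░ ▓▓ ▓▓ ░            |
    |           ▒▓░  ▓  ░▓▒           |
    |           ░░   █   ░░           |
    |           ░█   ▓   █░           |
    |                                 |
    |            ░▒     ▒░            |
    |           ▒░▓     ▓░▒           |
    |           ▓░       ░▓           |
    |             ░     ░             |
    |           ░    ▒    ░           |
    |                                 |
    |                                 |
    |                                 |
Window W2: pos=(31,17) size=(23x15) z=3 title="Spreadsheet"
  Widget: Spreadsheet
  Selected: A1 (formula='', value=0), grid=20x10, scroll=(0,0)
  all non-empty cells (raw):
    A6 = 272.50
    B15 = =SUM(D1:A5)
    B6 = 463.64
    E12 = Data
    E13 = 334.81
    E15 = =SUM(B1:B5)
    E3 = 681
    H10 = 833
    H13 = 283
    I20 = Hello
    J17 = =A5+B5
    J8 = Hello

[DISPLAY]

                      ┠───────────────┃    
                      ┃      ▼12345678┃    
                      ┃  Clap█····█···┃    
                      ┃  Bass···█·····┃    
                      ┃  ┏━━━━━━━━━━━━━━━━━
                      ┃ S┃ Spreadsheet     
                      ┃  ┠─────────────────
                      ┃  ┃A1:              
                      ┃  ┃       A       B 
                      ┃  ┃-----------------
                      ┃  ┃  1      [0]     
                      ┗━━┃  2        0     
                         ┃  3        0     
                         ┃  4        0     
                         ┃  5        0     
                         ┃  6   272.50  463
                         ┃  7        0     
                         ┃  8        0     
                         ┗━━━━━━━━━━━━━━━━━
                                           
                                           
                                           


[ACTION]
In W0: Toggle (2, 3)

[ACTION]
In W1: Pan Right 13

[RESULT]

                      ┠───────────────┃    
                      ┃      ▼12345678┃░   
                      ┃  Clap█····█···┃ ░  
                      ┃  Bass···█·····┃ ▓  
                      ┃  ┏━━━━━━━━━━━━━━━━━
                      ┃ S┃ Spreadsheet     
                      ┃  ┠─────────────────
                      ┃  ┃A1:              
                      ┃  ┃       A       B 
                      ┃  ┃-----------------
                      ┃  ┃  1      [0]     
                      ┗━━┃  2        0     
                         ┃  3        0     
                         ┃  4        0     
                         ┃  5        0     
                         ┃  6   272.50  463
                         ┃  7        0     
                         ┃  8        0     
                         ┗━━━━━━━━━━━━━━━━━
                                           
                                           
                                           


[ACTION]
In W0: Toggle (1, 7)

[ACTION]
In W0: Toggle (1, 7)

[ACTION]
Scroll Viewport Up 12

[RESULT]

                                           
                                           
                                           
                                           
                                           
                                           
                                           
                                           
                                      ┏━━━━
                                      ┃ Ima
                      ┏━━━━━━━━━━━━━━━┠────
                      ┃ MusicSequencer┃    
                      ┠───────────────┃    
                      ┃      ▼12345678┃░   
                      ┃  Clap█····█···┃ ░  
                      ┃  Bass···█·····┃ ▓  
                      ┃  ┏━━━━━━━━━━━━━━━━━
                      ┃ S┃ Spreadsheet     
                      ┃  ┠─────────────────
                      ┃  ┃A1:              
                      ┃  ┃       A       B 
                      ┃  ┃-----------------


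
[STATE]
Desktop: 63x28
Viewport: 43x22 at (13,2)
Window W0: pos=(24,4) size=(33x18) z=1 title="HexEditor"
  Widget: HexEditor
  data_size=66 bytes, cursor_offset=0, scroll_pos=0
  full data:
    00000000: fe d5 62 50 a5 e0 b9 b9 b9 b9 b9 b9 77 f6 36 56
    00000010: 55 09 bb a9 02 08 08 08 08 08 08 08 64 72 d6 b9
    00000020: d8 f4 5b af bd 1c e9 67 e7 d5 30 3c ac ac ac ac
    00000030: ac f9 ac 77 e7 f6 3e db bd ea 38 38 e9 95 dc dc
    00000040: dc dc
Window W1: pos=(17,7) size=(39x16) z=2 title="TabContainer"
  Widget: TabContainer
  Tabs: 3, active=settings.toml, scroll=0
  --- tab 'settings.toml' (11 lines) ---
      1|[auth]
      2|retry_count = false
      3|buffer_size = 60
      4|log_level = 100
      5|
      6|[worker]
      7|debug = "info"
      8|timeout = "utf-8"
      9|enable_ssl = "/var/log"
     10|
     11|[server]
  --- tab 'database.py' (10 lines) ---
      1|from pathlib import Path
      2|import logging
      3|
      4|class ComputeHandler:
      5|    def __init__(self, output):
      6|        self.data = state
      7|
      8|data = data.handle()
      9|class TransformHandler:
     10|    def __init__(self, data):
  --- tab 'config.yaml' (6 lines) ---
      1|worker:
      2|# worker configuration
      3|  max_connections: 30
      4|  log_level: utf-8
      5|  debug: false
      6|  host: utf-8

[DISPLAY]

                                           
                                           
           ┏━━━━━━━━━━━━━━━━━━━━━━━━━━━━━━━
           ┃ HexEditor                     
           ┠───────────────────────────────
    ┏━━━━━━━━━━━━━━━━━━━━━━━━━━━━━━━━━━━━━┓
    ┃ TabContainer                        ┃
    ┠─────────────────────────────────────┨
    ┃[settings.toml]│ database.py │ config┃
    ┃─────────────────────────────────────┃
    ┃[auth]                               ┃
    ┃retry_count = false                  ┃
    ┃buffer_size = 60                     ┃
    ┃log_level = 100                      ┃
    ┃                                     ┃
    ┃[worker]                             ┃
    ┃debug = "info"                       ┃
    ┃timeout = "utf-8"                    ┃
    ┃enable_ssl = "/var/log"              ┃
    ┃                                     ┃
    ┗━━━━━━━━━━━━━━━━━━━━━━━━━━━━━━━━━━━━━┛
                                           


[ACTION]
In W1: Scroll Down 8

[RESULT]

                                           
                                           
           ┏━━━━━━━━━━━━━━━━━━━━━━━━━━━━━━━
           ┃ HexEditor                     
           ┠───────────────────────────────
    ┏━━━━━━━━━━━━━━━━━━━━━━━━━━━━━━━━━━━━━┓
    ┃ TabContainer                        ┃
    ┠─────────────────────────────────────┨
    ┃[settings.toml]│ database.py │ config┃
    ┃─────────────────────────────────────┃
    ┃enable_ssl = "/var/log"              ┃
    ┃                                     ┃
    ┃[server]                             ┃
    ┃                                     ┃
    ┃                                     ┃
    ┃                                     ┃
    ┃                                     ┃
    ┃                                     ┃
    ┃                                     ┃
    ┃                                     ┃
    ┗━━━━━━━━━━━━━━━━━━━━━━━━━━━━━━━━━━━━━┛
                                           


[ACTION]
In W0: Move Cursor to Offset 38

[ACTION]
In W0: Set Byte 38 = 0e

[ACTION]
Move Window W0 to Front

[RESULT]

                                           
                                           
           ┏━━━━━━━━━━━━━━━━━━━━━━━━━━━━━━━
           ┃ HexEditor                     
           ┠───────────────────────────────
    ┏━━━━━━┃00000000  fe d5 62 50 a5 e0 b9 
    ┃ TabCo┃00000010  55 09 bb a9 02 08 08 
    ┠──────┃00000020  d8 f4 5b af bd 1c 0E 
    ┃[setti┃00000030  ac f9 ac 77 e7 f6 3e 
    ┃──────┃00000040  dc dc                
    ┃enable┃                               
    ┃      ┃                               
    ┃[serve┃                               
    ┃      ┃                               
    ┃      ┃                               
    ┃      ┃                               
    ┃      ┃                               
    ┃      ┃                               
    ┃      ┃                               
    ┃      ┗━━━━━━━━━━━━━━━━━━━━━━━━━━━━━━━
    ┗━━━━━━━━━━━━━━━━━━━━━━━━━━━━━━━━━━━━━┛
                                           


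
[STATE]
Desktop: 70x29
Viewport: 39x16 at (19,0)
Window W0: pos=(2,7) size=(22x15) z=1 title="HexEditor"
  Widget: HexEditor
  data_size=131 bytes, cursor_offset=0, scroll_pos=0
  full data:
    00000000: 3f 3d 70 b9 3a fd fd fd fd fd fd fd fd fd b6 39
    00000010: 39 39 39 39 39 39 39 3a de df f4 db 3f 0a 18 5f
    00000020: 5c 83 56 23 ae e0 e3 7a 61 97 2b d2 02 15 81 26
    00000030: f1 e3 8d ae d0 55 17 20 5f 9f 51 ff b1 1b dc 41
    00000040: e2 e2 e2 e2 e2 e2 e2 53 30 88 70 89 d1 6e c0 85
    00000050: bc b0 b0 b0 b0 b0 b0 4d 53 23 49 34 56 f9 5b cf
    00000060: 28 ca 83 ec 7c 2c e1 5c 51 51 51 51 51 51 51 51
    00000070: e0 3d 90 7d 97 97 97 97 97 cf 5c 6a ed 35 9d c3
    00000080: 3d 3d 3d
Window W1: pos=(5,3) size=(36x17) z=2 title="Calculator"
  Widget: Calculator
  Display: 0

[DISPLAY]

                                       
                                       
                                       
━━━━━━━━━━━━━━━━━━━━━┓                 
                     ┃                 
─────────────────────┨                 
                    0┃                 
───┐                 ┃                 
 ÷ │                 ┃                 
───┤                 ┃                 
 × │                 ┃                 
───┤                 ┃                 
 - │                 ┃                 
───┤                 ┃                 
 + │                 ┃                 
───┤                 ┃                 


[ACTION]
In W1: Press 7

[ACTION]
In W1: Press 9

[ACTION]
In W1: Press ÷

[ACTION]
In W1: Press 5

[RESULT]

                                       
                                       
                                       
━━━━━━━━━━━━━━━━━━━━━┓                 
                     ┃                 
─────────────────────┨                 
                    5┃                 
───┐                 ┃                 
 ÷ │                 ┃                 
───┤                 ┃                 
 × │                 ┃                 
───┤                 ┃                 
 - │                 ┃                 
───┤                 ┃                 
 + │                 ┃                 
───┤                 ┃                 


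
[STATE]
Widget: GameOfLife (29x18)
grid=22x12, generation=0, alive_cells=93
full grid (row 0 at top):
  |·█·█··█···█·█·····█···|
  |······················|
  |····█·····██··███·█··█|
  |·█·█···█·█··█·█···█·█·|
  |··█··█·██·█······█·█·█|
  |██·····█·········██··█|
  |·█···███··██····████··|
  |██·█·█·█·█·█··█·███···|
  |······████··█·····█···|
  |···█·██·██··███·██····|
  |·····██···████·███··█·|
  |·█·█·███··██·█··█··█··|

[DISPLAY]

Gen: 0                       
·█·█··█···█·█·····█···       
······················       
····█·····██··███·█··█       
·█·█···█·█··█·█···█·█·       
··█··█·██·█······█·█·█       
██·····█·········██··█       
·█···███··██····████··       
██·█·█·█·█·█··█·███···       
······████··█·····█···       
···█·██·██··███·██····       
·····██···████·███··█·       
·█·█·███··██·█··█··█··       
                             
                             
                             
                             
                             


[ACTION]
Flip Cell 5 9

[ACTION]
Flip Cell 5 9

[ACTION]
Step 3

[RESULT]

Gen: 3                       
······················       
·········█········██··       
···█····██···██·█████·       
·███·███·█···█··█····█       
█······█·█··█····███·█       
·█·█·██··██·····█·█·█·       
······█·········██····       
·██·█·█····███···█····       
·██···█····██····█····       
··█········█·██·█··█··       
···██········█·····█··       
····█·········████····       
                             
                             
                             
                             
                             


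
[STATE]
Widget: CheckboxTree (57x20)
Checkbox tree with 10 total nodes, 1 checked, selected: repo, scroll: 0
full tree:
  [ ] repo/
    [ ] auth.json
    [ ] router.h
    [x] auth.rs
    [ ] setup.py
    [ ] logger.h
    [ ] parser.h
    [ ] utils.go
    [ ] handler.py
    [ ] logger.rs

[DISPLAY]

>[-] repo/                                               
   [ ] auth.json                                         
   [ ] router.h                                          
   [x] auth.rs                                           
   [ ] setup.py                                          
   [ ] logger.h                                          
   [ ] parser.h                                          
   [ ] utils.go                                          
   [ ] handler.py                                        
   [ ] logger.rs                                         
                                                         
                                                         
                                                         
                                                         
                                                         
                                                         
                                                         
                                                         
                                                         
                                                         


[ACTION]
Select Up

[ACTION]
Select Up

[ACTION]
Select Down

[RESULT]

 [-] repo/                                               
>  [ ] auth.json                                         
   [ ] router.h                                          
   [x] auth.rs                                           
   [ ] setup.py                                          
   [ ] logger.h                                          
   [ ] parser.h                                          
   [ ] utils.go                                          
   [ ] handler.py                                        
   [ ] logger.rs                                         
                                                         
                                                         
                                                         
                                                         
                                                         
                                                         
                                                         
                                                         
                                                         
                                                         


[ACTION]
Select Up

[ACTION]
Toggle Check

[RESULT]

>[x] repo/                                               
   [x] auth.json                                         
   [x] router.h                                          
   [x] auth.rs                                           
   [x] setup.py                                          
   [x] logger.h                                          
   [x] parser.h                                          
   [x] utils.go                                          
   [x] handler.py                                        
   [x] logger.rs                                         
                                                         
                                                         
                                                         
                                                         
                                                         
                                                         
                                                         
                                                         
                                                         
                                                         


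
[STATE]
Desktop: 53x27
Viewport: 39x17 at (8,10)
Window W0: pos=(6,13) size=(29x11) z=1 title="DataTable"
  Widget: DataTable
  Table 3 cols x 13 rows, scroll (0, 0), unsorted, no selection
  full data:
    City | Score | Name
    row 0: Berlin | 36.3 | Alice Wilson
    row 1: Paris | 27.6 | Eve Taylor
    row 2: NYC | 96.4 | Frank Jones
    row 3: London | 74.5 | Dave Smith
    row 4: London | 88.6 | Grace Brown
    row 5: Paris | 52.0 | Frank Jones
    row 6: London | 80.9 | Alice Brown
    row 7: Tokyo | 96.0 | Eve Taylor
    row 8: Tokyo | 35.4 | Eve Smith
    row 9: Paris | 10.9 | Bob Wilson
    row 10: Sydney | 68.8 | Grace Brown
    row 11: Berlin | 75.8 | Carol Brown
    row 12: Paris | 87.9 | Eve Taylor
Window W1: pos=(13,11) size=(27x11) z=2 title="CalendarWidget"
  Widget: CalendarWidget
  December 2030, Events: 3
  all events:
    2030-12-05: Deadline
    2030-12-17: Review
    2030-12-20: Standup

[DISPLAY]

                                       
     ┏━━━━━━━━━━━━━━━━━━━━━━━━━┓       
     ┃ CalendarWidget          ┃       
━━━━━┠─────────────────────────┨       
DataT┃      December 2030      ┃       
─────┃Mo Tu We Th Fr Sa Su     ┃       
ity  ┃                   1     ┃       
─────┃ 2  3  4  5*  6  7  8    ┃       
erlin┃ 9 10 11 12 13 14 15     ┃       
aris ┃16 17* 18 19 20* 21 22   ┃       
YC   ┃23 24 25 26 27 28 29     ┃       
ondon┗━━━━━━━━━━━━━━━━━━━━━━━━━┛       
ondon│88.6 │Grace Brown   ┃            
━━━━━━━━━━━━━━━━━━━━━━━━━━┛            
                                       
                                       
                                       


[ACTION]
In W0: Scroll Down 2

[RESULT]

                                       
     ┏━━━━━━━━━━━━━━━━━━━━━━━━━┓       
     ┃ CalendarWidget          ┃       
━━━━━┠─────────────────────────┨       
DataT┃      December 2030      ┃       
─────┃Mo Tu We Th Fr Sa Su     ┃       
ity  ┃                   1     ┃       
─────┃ 2  3  4  5*  6  7  8    ┃       
YC   ┃ 9 10 11 12 13 14 15     ┃       
ondon┃16 17* 18 19 20* 21 22   ┃       
ondon┃23 24 25 26 27 28 29     ┃       
aris ┗━━━━━━━━━━━━━━━━━━━━━━━━━┛       
ondon│80.9 │Alice Brown   ┃            
━━━━━━━━━━━━━━━━━━━━━━━━━━┛            
                                       
                                       
                                       


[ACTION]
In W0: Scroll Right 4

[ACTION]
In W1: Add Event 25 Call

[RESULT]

                                       
     ┏━━━━━━━━━━━━━━━━━━━━━━━━━┓       
     ┃ CalendarWidget          ┃       
━━━━━┠─────────────────────────┨       
DataT┃      December 2030      ┃       
─────┃Mo Tu We Th Fr Sa Su     ┃       
ity  ┃                   1     ┃       
─────┃ 2  3  4  5*  6  7  8    ┃       
YC   ┃ 9 10 11 12 13 14 15     ┃       
ondon┃16 17* 18 19 20* 21 22   ┃       
ondon┃23 24 25* 26 27 28 29    ┃       
aris ┗━━━━━━━━━━━━━━━━━━━━━━━━━┛       
ondon│80.9 │Alice Brown   ┃            
━━━━━━━━━━━━━━━━━━━━━━━━━━┛            
                                       
                                       
                                       


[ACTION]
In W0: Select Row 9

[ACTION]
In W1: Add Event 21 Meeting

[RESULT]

                                       
     ┏━━━━━━━━━━━━━━━━━━━━━━━━━┓       
     ┃ CalendarWidget          ┃       
━━━━━┠─────────────────────────┨       
DataT┃      December 2030      ┃       
─────┃Mo Tu We Th Fr Sa Su     ┃       
ity  ┃                   1     ┃       
─────┃ 2  3  4  5*  6  7  8    ┃       
YC   ┃ 9 10 11 12 13 14 15     ┃       
ondon┃16 17* 18 19 20* 21* 22  ┃       
ondon┃23 24 25* 26 27 28 29    ┃       
aris ┗━━━━━━━━━━━━━━━━━━━━━━━━━┛       
ondon│80.9 │Alice Brown   ┃            
━━━━━━━━━━━━━━━━━━━━━━━━━━┛            
                                       
                                       
                                       


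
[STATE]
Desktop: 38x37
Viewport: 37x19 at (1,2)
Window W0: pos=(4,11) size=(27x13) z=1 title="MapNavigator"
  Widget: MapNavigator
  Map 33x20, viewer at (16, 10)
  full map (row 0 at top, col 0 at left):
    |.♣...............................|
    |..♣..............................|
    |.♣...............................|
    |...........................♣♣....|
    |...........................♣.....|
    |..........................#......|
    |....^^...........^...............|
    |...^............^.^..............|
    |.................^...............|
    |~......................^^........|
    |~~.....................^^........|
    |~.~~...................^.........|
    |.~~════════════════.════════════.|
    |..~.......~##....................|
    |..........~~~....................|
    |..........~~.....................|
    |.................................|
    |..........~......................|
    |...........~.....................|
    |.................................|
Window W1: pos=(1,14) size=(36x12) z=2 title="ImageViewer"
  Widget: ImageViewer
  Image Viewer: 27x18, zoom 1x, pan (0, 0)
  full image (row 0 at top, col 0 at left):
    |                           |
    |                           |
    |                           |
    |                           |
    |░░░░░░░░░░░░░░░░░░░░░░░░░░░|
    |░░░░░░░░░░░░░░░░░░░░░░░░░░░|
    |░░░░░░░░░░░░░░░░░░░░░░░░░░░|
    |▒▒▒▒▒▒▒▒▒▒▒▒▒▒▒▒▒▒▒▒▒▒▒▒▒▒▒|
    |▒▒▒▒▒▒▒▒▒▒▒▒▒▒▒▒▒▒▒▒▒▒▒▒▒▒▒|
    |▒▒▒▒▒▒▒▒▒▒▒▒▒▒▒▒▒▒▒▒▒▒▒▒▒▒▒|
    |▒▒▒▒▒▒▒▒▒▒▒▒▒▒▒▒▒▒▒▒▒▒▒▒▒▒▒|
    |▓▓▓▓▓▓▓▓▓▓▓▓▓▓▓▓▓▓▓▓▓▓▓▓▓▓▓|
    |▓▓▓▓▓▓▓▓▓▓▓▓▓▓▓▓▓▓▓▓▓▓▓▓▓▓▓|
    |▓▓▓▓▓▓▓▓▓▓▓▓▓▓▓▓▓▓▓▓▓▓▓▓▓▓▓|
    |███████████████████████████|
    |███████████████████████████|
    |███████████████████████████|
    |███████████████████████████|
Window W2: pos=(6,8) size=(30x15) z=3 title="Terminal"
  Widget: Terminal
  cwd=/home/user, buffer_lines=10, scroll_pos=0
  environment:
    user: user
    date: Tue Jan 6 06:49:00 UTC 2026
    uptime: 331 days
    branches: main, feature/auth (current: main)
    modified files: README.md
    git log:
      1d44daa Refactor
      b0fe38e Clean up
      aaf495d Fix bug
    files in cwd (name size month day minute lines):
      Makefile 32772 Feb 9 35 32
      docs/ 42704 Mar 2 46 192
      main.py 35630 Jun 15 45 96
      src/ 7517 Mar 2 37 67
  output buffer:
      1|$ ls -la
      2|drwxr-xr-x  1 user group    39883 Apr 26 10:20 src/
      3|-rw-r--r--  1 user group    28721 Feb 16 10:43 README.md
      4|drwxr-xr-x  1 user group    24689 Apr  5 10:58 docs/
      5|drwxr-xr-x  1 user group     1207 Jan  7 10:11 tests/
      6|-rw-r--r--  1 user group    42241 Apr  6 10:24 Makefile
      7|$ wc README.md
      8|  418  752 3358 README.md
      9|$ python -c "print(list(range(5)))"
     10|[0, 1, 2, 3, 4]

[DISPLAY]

                                     
                                     
                                     
                                     
                                     
                                     
     ┏━━━━━━━━━━━━━━━━━━━━━━━━━━━━┓  
     ┃ Terminal                   ┃  
     ┠────────────────────────────┨  
   ┏━┃$ ls -la                    ┃  
   ┃ ┃drwxr-xr-x  1 user group    ┃  
   ┠─┃-rw-r--r--  1 user group    ┃  
┏━━━━┃drwxr-xr-x  1 user group    ┃┓ 
┃ Ima┃drwxr-xr-x  1 user group    ┃┃ 
┠────┃-rw-r--r--  1 user group    ┃┨ 
┃    ┃$ wc README.md              ┃┃ 
┃    ┃  418  752 3358 README.md   ┃┃ 
┃    ┃$ python -c "print(list(rang┃┃ 
┃    ┃[0, 1, 2, 3, 4]             ┃┃ 


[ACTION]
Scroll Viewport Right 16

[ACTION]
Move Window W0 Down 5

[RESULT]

                                     
                                     
                                     
                                     
                                     
                                     
     ┏━━━━━━━━━━━━━━━━━━━━━━━━━━━━┓  
     ┃ Terminal                   ┃  
     ┠────────────────────────────┨  
     ┃$ ls -la                    ┃  
     ┃drwxr-xr-x  1 user group    ┃  
     ┃-rw-r--r--  1 user group    ┃  
┏━━━━┃drwxr-xr-x  1 user group    ┃┓ 
┃ Ima┃drwxr-xr-x  1 user group    ┃┃ 
┠────┃-rw-r--r--  1 user group    ┃┨ 
┃    ┃$ wc README.md              ┃┃ 
┃    ┃  418  752 3358 README.md   ┃┃ 
┃    ┃$ python -c "print(list(rang┃┃ 
┃    ┃[0, 1, 2, 3, 4]             ┃┃ 


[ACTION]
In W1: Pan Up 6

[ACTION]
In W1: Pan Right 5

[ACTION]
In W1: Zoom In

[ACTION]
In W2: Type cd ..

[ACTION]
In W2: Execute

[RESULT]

                                     
                                     
                                     
                                     
                                     
                                     
     ┏━━━━━━━━━━━━━━━━━━━━━━━━━━━━┓  
     ┃ Terminal                   ┃  
     ┠────────────────────────────┨  
     ┃-rw-r--r--  1 user group    ┃  
     ┃drwxr-xr-x  1 user group    ┃  
     ┃drwxr-xr-x  1 user group    ┃  
┏━━━━┃-rw-r--r--  1 user group    ┃┓ 
┃ Ima┃$ wc README.md              ┃┃ 
┠────┃  418  752 3358 README.md   ┃┨ 
┃    ┃$ python -c "print(list(rang┃┃ 
┃    ┃[0, 1, 2, 3, 4]             ┃┃ 
┃    ┃$ cd ..                     ┃┃ 
┃    ┃                            ┃┃ 
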